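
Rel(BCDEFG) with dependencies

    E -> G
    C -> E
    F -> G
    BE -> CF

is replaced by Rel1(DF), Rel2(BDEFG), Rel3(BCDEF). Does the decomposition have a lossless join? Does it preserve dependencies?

lossless and dependency-preserving

Lossless test (chase): Rows 2 and 3 agree on E; apply E→G and equate their G entries. Rows 1 and 2 agree on F; apply F→G and equate their G entries. Rows 2 and 3 agree on BE; apply BE→CF and equate their CF entries. Row 2 is now all distinguished symbols — the join is lossless.
Dependency preservation: every FD's attributes lie within a single fragment, so each can be enforced locally — preserved.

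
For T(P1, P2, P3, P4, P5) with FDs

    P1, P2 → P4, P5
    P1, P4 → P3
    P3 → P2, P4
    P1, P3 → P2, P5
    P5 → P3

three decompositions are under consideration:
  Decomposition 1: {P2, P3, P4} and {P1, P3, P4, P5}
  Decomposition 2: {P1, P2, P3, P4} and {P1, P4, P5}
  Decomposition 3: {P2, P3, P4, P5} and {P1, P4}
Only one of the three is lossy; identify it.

Decomposition 1: common = {P3, P4}, closure = {P2, P3, P4} → lossless.
Decomposition 2: common = {P1, P4}, closure = {P1, P2, P3, P4, P5} → lossless.
Decomposition 3: common = {P4}, closure = {P4} → lossy.

Decomposition 3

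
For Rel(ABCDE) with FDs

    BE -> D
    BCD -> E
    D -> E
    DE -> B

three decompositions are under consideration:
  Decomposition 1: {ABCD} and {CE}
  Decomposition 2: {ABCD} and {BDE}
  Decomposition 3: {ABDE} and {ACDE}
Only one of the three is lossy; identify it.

Decomposition 1: common = {C}, closure = {C} → lossy.
Decomposition 2: common = {BD}, closure = {BDE} → lossless.
Decomposition 3: common = {ADE}, closure = {ABDE} → lossless.

Decomposition 1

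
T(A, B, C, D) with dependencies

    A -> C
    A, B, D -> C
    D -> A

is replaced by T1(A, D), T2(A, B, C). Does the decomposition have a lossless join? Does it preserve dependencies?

lossy but dependency-preserving

Lossless test: (A)⁺ = {A, C}, which is a superkey of neither fragment — lossy.
Dependency preservation: A, B, D → C is not contained in any single fragment, but the restricted closure of its left-hand side across the fragments still reaches the right-hand side; the remaining FDs each lie inside some fragment. All dependencies are preserved.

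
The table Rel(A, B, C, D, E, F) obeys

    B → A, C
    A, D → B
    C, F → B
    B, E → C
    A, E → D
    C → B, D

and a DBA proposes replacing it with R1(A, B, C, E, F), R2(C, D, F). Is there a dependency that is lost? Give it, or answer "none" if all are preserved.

A, D → B

Check A, D → B: no single fragment contains all of {A, B, D}, and the restricted closure of {A, D} across the fragments never reaches {B}.
B → A, C is preserved.
C, F → B is preserved.
B, E → C is preserved.
A, E → D is preserved.
C → B, D is preserved.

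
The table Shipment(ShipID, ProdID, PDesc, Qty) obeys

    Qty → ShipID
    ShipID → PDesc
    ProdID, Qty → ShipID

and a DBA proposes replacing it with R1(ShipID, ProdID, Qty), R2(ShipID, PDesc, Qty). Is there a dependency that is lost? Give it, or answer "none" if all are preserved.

Qty → ShipID lies within R1.
ShipID → PDesc lies within R2.
ProdID, Qty → ShipID lies within R1.
Every dependency is enforceable on the fragments, so the decomposition is dependency-preserving.

none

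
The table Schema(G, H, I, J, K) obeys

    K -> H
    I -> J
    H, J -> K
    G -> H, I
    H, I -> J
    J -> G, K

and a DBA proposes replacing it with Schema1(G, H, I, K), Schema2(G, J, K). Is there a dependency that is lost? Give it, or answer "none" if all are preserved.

K → H lies within Schema1.
I → J: restricted closure across fragments reaches J.
H, J → K: restricted closure across fragments reaches K.
G → H, I lies within Schema1.
H, I → J: restricted closure across fragments reaches J.
J → G, K lies within Schema2.
Every dependency is enforceable on the fragments, so the decomposition is dependency-preserving.

none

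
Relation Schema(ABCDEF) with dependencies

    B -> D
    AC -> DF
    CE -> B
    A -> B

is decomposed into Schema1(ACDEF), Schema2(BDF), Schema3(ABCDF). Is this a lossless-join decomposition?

Chase test. Columns are ABCDEF; row i has aⱼ where attribute j ∈ Schemai, else bᵢⱼ.
Initial tableau (one row per fragment):
  row 1: a1 b12 a3 a4 a5 a6
  row 2: b21 a2 b23 a4 b25 a6
  row 3: a1 a2 a3 a4 b35 a6
Rows 1 and 3 agree on A; apply A→B and equate their B entries.
Row 1 is now all distinguished symbols — the join is lossless.

Yes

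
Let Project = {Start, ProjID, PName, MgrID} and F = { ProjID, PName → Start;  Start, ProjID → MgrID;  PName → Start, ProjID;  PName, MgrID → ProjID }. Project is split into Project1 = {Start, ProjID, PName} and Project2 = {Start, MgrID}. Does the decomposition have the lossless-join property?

No

Common attributes: Project1 ∩ Project2 = {Start}.
No dependency enlarges {Start}, so (Start)⁺ = {Start}.
The closure contains neither all of Project1 = {Start, ProjID, PName} nor all of Project2 = {Start, MgrID}, so the common attributes are not a superkey of either fragment. The join is lossy.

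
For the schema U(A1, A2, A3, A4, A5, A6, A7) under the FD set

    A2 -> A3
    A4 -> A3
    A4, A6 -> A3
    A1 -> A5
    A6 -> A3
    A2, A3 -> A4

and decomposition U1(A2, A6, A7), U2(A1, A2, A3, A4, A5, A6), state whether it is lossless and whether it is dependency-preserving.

lossy but dependency-preserving

Lossless test: (A2, A6)⁺ = {A2, A3, A4, A6}, which is a superkey of neither fragment — lossy.
Dependency preservation: every FD's attributes lie within a single fragment, so each can be enforced locally — preserved.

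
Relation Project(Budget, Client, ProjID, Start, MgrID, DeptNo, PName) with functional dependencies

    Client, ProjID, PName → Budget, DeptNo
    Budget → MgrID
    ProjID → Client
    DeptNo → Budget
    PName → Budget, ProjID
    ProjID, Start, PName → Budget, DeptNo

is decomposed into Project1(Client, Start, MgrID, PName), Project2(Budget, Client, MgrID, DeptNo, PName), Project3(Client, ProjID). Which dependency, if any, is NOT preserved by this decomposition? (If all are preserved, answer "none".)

PName → Budget, ProjID

Check PName → Budget, ProjID: no single fragment contains all of {Budget, ProjID, PName}, and the restricted closure of {PName} across the fragments never reaches {Budget, ProjID}.
Client, ProjID, PName → Budget, DeptNo is preserved.
Budget → MgrID is preserved.
ProjID → Client is preserved.
DeptNo → Budget is preserved.
ProjID, Start, PName → Budget, DeptNo is preserved.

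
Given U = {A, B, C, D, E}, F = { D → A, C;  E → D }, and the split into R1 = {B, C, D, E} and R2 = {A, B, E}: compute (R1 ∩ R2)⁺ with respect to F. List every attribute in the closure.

A, B, C, D, E

R1 ∩ R2 = {B, E}.
E → D applies, adding D
D → A, C applies, adding A, C
Closure: {A, B, C, D, E}.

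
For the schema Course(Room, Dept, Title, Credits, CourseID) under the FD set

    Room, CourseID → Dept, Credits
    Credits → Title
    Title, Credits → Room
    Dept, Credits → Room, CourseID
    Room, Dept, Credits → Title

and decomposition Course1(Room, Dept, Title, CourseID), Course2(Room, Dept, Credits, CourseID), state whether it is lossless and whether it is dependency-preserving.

Lossless test: (Room, Dept, CourseID)⁺ = {Room, Dept, Title, Credits, CourseID}, which contains all of one fragment — lossless.
Dependency preservation: the restricted closure of {Credits} across the fragments never reaches {Title}, so Credits → Title cannot be enforced without a join — not preserved.

lossless but not dependency-preserving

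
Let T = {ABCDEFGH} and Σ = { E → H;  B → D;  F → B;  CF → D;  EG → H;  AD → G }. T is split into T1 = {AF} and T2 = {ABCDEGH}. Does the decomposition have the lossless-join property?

No

Common attributes: T1 ∩ T2 = {A}.
No dependency enlarges {A}, so (A)⁺ = {A}.
The closure contains neither all of T1 = {AF} nor all of T2 = {ABCDEGH}, so the common attributes are not a superkey of either fragment. The join is lossy.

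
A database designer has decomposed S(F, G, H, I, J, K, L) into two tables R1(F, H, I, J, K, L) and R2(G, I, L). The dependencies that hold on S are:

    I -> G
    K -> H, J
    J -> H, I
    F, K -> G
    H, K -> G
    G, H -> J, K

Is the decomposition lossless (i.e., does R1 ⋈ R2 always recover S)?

Common attributes: R1 ∩ R2 = {I, L}.
Closure of {I, L}: I → G applies, adding G. So (I, L)⁺ = {G, I, L}.
This closure contains every attribute of R2, so R1 ∩ R2 → R2. The join is lossless.

Yes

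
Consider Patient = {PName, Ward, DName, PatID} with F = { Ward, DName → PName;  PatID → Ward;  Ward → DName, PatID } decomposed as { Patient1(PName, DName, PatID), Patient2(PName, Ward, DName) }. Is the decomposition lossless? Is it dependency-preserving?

Lossless test: (PName, DName)⁺ = {PName, DName}, which is a superkey of neither fragment — lossy.
Dependency preservation: the restricted closure of {PatID} across the fragments never reaches {Ward}, so PatID → Ward cannot be enforced without a join — not preserved.

lossy and not dependency-preserving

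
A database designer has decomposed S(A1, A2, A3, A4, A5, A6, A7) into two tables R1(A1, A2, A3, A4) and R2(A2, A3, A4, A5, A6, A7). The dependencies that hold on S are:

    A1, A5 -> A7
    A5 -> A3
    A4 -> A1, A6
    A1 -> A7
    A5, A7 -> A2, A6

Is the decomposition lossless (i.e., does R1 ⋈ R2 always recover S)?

Common attributes: R1 ∩ R2 = {A2, A3, A4}.
Closure of {A2, A3, A4}: A4 → A1, A6 applies, adding A1, A6; A1 → A7 applies, adding A7. So (A2, A3, A4)⁺ = {A1, A2, A3, A4, A6, A7}.
This closure contains every attribute of R1, so R1 ∩ R2 → R1. The join is lossless.

Yes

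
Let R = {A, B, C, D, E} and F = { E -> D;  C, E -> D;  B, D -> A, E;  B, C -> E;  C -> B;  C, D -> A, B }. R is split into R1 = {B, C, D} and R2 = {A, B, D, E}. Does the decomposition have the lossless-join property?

Common attributes: R1 ∩ R2 = {B, D}.
Closure of {B, D}: B, D → A, E applies, adding A, E. So (B, D)⁺ = {A, B, D, E}.
This closure contains every attribute of R2, so R1 ∩ R2 → R2. The join is lossless.

Yes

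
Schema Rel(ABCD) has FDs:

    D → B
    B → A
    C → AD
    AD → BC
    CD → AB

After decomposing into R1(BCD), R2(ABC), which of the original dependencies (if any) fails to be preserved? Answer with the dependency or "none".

none

D → B lies within R1.
B → A lies within R2.
C → AD: restricted closure across fragments reaches AD.
AD → BC: restricted closure across fragments reaches BC.
CD → AB: restricted closure across fragments reaches AB.
Every dependency is enforceable on the fragments, so the decomposition is dependency-preserving.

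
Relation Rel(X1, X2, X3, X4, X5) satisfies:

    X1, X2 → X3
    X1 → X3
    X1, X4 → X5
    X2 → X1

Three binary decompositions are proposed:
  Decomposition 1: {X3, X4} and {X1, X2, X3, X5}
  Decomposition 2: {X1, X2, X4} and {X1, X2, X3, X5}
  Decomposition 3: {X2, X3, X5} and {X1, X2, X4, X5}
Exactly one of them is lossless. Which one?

Decomposition 1: common = {X3}, closure = {X3} → lossy.
Decomposition 2: common = {X1, X2}, closure = {X1, X2, X3} → lossy.
Decomposition 3: common = {X2, X5}, closure = {X1, X2, X3, X5} → lossless.

Decomposition 3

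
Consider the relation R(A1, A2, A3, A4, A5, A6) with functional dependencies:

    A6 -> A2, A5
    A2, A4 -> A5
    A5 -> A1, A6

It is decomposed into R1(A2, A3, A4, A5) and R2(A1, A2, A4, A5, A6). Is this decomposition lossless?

Yes

Common attributes: R1 ∩ R2 = {A2, A4, A5}.
Closure of {A2, A4, A5}: A5 → A1, A6 applies, adding A1, A6. So (A2, A4, A5)⁺ = {A1, A2, A4, A5, A6}.
This closure contains every attribute of R2, so R1 ∩ R2 → R2. The join is lossless.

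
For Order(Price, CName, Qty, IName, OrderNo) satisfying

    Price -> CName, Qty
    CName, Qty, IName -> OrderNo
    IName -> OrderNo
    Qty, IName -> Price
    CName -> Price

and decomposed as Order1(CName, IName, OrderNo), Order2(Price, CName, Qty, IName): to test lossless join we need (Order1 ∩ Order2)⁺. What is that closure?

Order1 ∩ Order2 = {CName, IName}.
IName → OrderNo applies, adding OrderNo
CName → Price applies, adding Price
Price → CName, Qty applies, adding Qty
Closure: {Price, CName, Qty, IName, OrderNo}.

Price, CName, Qty, IName, OrderNo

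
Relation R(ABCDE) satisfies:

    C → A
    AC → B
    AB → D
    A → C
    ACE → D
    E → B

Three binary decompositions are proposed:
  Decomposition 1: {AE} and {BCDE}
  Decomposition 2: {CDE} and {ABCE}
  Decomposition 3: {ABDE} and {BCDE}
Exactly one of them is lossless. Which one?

Decomposition 2

Decomposition 1: common = {E}, closure = {BE} → lossy.
Decomposition 2: common = {CE}, closure = {ABCDE} → lossless.
Decomposition 3: common = {BDE}, closure = {BDE} → lossy.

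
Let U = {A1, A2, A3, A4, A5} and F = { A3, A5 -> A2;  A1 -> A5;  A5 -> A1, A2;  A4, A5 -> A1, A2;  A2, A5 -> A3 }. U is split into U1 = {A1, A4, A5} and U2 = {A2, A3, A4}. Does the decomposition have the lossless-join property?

Common attributes: U1 ∩ U2 = {A4}.
No dependency enlarges {A4}, so (A4)⁺ = {A4}.
The closure contains neither all of U1 = {A1, A4, A5} nor all of U2 = {A2, A3, A4}, so the common attributes are not a superkey of either fragment. The join is lossy.

No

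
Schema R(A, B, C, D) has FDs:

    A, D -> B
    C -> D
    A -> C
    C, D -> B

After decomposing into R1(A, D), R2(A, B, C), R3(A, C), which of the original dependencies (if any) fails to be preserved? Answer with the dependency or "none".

C -> D

Check C → D: no single fragment contains all of {C, D}, and the restricted closure of {C} across the fragments never reaches {D}.
A, D → B is preserved.
A → C is preserved.
C, D → B is preserved.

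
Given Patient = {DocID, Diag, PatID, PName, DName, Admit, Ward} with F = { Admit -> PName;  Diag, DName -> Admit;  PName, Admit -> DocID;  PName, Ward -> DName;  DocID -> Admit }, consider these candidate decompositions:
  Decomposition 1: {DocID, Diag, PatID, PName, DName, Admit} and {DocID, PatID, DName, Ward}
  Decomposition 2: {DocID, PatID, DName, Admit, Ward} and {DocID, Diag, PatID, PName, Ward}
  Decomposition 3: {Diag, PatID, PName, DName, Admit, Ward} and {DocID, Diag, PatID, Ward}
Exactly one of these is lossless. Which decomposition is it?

Decomposition 2

Decomposition 1: common = {DocID, PatID, DName}, closure = {DocID, PatID, PName, DName, Admit} → lossy.
Decomposition 2: common = {DocID, PatID, Ward}, closure = {DocID, PatID, PName, DName, Admit, Ward} → lossless.
Decomposition 3: common = {Diag, PatID, Ward}, closure = {Diag, PatID, Ward} → lossy.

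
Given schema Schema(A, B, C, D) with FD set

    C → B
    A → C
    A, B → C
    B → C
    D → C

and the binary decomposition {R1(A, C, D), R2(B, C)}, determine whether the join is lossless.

Yes

Common attributes: R1 ∩ R2 = {C}.
Closure of {C}: C → B applies, adding B. So (C)⁺ = {B, C}.
This closure contains every attribute of R2, so R1 ∩ R2 → R2. The join is lossless.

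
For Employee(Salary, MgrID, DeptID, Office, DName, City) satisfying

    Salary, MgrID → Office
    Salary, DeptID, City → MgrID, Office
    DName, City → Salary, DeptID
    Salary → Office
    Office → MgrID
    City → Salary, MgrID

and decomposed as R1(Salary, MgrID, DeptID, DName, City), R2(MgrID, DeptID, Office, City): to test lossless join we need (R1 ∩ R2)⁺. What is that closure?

R1 ∩ R2 = {MgrID, DeptID, City}.
City → Salary, MgrID applies, adding Salary
Salary, MgrID → Office applies, adding Office
Closure: {Salary, MgrID, DeptID, Office, City}.

Salary, MgrID, DeptID, Office, City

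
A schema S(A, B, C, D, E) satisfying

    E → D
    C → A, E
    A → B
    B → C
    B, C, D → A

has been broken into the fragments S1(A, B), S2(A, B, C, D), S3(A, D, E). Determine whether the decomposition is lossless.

Yes

Chase test. Columns are A, B, C, D, E; row i has aⱼ where attribute j ∈ Si, else bᵢⱼ.
Initial tableau (one row per fragment):
  row 1: a1 a2 b13 b14 b15
  row 2: a1 a2 a3 a4 b25
  row 3: a1 b32 b33 a4 a5
Rows 1 and 3 agree on A; apply A→B and equate their B entries.
Rows 1 and 2 agree on B; apply B→C and equate their C entries.
Rows 1 and 3 agree on B; apply B→C and equate their C entries.
Rows 1 and 2 agree on C; apply C→A, E and equate their A, E entries.
Rows 1 and 3 agree on C; apply C→A, E and equate their A, E entries.
Rows 1 and 2 agree on E; apply E→D and equate their D entries.
Row 1 is now all distinguished symbols — the join is lossless.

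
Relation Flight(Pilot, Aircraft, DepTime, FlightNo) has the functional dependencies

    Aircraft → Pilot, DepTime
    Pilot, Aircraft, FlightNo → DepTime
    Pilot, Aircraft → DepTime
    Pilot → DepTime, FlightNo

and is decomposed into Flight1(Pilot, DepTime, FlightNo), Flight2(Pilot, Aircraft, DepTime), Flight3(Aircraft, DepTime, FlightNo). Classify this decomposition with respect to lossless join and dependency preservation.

Lossless test (chase): Rows 2 and 3 agree on Aircraft; apply Aircraft→Pilot, DepTime and equate their Pilot, DepTime entries. Rows 1 and 2 agree on Pilot; apply Pilot→DepTime, FlightNo and equate their DepTime, FlightNo entries. Row 2 is now all distinguished symbols — the join is lossless.
Dependency preservation: Pilot, Aircraft, FlightNo → DepTime is not contained in any single fragment, but the restricted closure of its left-hand side across the fragments still reaches the right-hand side; the remaining FDs each lie inside some fragment. All dependencies are preserved.

lossless and dependency-preserving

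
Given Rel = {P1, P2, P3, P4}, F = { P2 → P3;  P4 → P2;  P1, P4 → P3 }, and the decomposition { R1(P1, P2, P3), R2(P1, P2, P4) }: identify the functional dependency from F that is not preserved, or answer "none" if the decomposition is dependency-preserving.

none

P2 → P3 lies within R1.
P4 → P2 lies within R2.
P1, P4 → P3: restricted closure across fragments reaches P3.
Every dependency is enforceable on the fragments, so the decomposition is dependency-preserving.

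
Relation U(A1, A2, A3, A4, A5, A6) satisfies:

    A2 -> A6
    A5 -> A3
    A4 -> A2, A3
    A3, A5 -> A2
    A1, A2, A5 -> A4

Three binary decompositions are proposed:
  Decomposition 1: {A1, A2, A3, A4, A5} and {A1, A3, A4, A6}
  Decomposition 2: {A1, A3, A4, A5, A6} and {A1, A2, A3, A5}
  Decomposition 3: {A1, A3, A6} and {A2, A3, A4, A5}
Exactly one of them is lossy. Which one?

Decomposition 3

Decomposition 1: common = {A1, A3, A4}, closure = {A1, A2, A3, A4, A6} → lossless.
Decomposition 2: common = {A1, A3, A5}, closure = {A1, A2, A3, A4, A5, A6} → lossless.
Decomposition 3: common = {A3}, closure = {A3} → lossy.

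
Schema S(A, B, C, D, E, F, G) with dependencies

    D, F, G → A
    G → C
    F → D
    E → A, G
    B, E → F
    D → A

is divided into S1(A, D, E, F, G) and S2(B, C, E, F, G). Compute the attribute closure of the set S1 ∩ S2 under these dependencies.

S1 ∩ S2 = {E, F, G}.
G → C applies, adding C
F → D applies, adding D
E → A, G applies, adding A
Closure: {A, C, D, E, F, G}.

A, C, D, E, F, G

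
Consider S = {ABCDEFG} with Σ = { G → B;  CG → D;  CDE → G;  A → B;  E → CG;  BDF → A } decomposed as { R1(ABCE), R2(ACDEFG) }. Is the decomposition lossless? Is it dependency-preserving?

lossless but not dependency-preserving

Lossless test: (ACE)⁺ = {ABCDEG}, which contains all of one fragment — lossless.
Dependency preservation: the restricted closure of {G} across the fragments never reaches {B}, so G → B cannot be enforced without a join — not preserved.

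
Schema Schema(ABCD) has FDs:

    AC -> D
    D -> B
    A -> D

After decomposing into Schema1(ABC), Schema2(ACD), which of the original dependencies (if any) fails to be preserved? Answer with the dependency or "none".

D -> B

Check D → B: no single fragment contains all of {BD}, and the restricted closure of {D} across the fragments never reaches {B}.
AC → D is preserved.
A → D is preserved.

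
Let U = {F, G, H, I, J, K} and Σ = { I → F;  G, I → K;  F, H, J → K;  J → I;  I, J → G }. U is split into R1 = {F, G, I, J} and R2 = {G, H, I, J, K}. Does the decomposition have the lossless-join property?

Yes

Common attributes: R1 ∩ R2 = {G, I, J}.
Closure of {G, I, J}: I → F applies, adding F; G, I → K applies, adding K. So (G, I, J)⁺ = {F, G, I, J, K}.
This closure contains every attribute of R1, so R1 ∩ R2 → R1. The join is lossless.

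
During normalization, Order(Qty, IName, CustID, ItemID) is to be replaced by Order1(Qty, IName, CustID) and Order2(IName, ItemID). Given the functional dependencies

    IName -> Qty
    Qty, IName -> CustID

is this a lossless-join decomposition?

Yes

Common attributes: Order1 ∩ Order2 = {IName}.
Closure of {IName}: IName → Qty applies, adding Qty; Qty, IName → CustID applies, adding CustID. So (IName)⁺ = {Qty, IName, CustID}.
This closure contains every attribute of Order1, so Order1 ∩ Order2 → Order1. The join is lossless.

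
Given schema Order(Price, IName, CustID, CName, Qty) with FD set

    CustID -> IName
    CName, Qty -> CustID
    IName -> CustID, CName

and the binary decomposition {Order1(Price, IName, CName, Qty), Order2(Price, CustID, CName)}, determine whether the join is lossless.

No

Common attributes: Order1 ∩ Order2 = {Price, CName}.
No dependency enlarges {Price, CName}, so (Price, CName)⁺ = {Price, CName}.
The closure contains neither all of Order1 = {Price, IName, CName, Qty} nor all of Order2 = {Price, CustID, CName}, so the common attributes are not a superkey of either fragment. The join is lossy.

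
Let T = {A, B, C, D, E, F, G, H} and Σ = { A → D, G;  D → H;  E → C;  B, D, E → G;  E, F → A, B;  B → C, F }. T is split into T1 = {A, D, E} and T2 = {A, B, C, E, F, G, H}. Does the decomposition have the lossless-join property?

Common attributes: T1 ∩ T2 = {A, E}.
Closure of {A, E}: A → D, G applies, adding D, G; D → H applies, adding H; E → C applies, adding C. So (A, E)⁺ = {A, C, D, E, G, H}.
This closure contains every attribute of T1, so T1 ∩ T2 → T1. The join is lossless.

Yes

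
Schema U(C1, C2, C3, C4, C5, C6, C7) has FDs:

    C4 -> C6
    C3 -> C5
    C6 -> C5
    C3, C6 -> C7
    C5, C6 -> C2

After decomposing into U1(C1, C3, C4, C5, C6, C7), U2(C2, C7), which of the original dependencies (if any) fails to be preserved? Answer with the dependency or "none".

Check C5, C6 → C2: no single fragment contains all of {C2, C5, C6}, and the restricted closure of {C5, C6} across the fragments never reaches {C2}.
C4 → C6 is preserved.
C3 → C5 is preserved.
C6 → C5 is preserved.
C3, C6 → C7 is preserved.

C5, C6 -> C2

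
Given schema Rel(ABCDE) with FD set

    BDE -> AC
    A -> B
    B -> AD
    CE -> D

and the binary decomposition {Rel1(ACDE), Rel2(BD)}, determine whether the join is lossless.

No

Common attributes: Rel1 ∩ Rel2 = {D}.
No dependency enlarges {D}, so (D)⁺ = {D}.
The closure contains neither all of Rel1 = {ACDE} nor all of Rel2 = {BD}, so the common attributes are not a superkey of either fragment. The join is lossy.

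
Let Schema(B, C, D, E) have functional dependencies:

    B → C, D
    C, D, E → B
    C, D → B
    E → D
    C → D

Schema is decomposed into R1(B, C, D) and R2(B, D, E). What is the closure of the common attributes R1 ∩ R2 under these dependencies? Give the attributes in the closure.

R1 ∩ R2 = {B, D}.
B → C, D applies, adding C
Closure: {B, C, D}.

B, C, D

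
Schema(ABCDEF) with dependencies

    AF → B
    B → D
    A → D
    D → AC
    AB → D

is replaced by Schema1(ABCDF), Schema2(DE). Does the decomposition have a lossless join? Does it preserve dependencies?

Lossless test: (D)⁺ = {ACD}, which is a superkey of neither fragment — lossy.
Dependency preservation: every FD's attributes lie within a single fragment, so each can be enforced locally — preserved.

lossy but dependency-preserving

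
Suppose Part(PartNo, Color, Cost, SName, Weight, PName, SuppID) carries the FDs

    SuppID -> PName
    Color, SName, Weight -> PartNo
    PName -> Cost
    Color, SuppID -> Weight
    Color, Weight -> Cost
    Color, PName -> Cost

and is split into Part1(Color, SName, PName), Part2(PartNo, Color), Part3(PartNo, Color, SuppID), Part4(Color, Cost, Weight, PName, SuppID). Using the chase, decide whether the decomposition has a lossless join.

No

Chase test. Columns are PartNo, Color, Cost, SName, Weight, PName, SuppID; row i has aⱼ where attribute j ∈ Parti, else bᵢⱼ.
Initial tableau (one row per fragment):
  row 1: b11 a2 b13 a4 b15 a6 b17
  row 2: a1 a2 b23 b24 b25 b26 b27
  row 3: a1 a2 b33 b34 b35 b36 a7
  row 4: b41 a2 a3 b44 a5 a6 a7
Rows 3 and 4 agree on SuppID; apply SuppID→PName and equate their PName entries.
Rows 1 and 3 agree on PName; apply PName→Cost and equate their Cost entries.
Rows 1 and 4 agree on PName; apply PName→Cost and equate their Cost entries.
Rows 3 and 4 agree on Color, SuppID; apply Color, SuppID→Weight and equate their Weight entries.
No row becomes fully distinguished — the join is lossy.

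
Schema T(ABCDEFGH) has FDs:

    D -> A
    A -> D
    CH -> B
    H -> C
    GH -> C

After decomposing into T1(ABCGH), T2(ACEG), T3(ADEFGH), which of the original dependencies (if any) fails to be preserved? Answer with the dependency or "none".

none

D → A lies within T3.
A → D lies within T3.
CH → B lies within T1.
H → C lies within T1.
GH → C lies within T1.
Every dependency is enforceable on the fragments, so the decomposition is dependency-preserving.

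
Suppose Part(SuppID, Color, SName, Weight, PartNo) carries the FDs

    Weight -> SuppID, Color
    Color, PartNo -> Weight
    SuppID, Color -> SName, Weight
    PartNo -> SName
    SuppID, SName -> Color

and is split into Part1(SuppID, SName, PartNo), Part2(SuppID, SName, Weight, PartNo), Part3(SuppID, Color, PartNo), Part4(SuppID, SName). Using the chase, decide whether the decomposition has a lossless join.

Yes

Chase test. Columns are SuppID, Color, SName, Weight, PartNo; row i has aⱼ where attribute j ∈ Parti, else bᵢⱼ.
Initial tableau (one row per fragment):
  row 1: a1 b12 a3 b14 a5
  row 2: a1 b22 a3 a4 a5
  row 3: a1 a2 b33 b34 a5
  row 4: a1 b42 a3 b44 b45
Rows 1 and 3 agree on PartNo; apply PartNo→SName and equate their SName entries.
Rows 1 and 2 agree on SuppID, SName; apply SuppID, SName→Color and equate their Color entries.
Rows 1 and 3 agree on SuppID, SName; apply SuppID, SName→Color and equate their Color entries.
Rows 1 and 4 agree on SuppID, SName; apply SuppID, SName→Color and equate their Color entries.
Rows 1 and 2 agree on Color, PartNo; apply Color, PartNo→Weight and equate their Weight entries.
Rows 1 and 3 agree on Color, PartNo; apply Color, PartNo→Weight and equate their Weight entries.
Rows 1 and 4 agree on SuppID, Color; apply SuppID, Color→SName, Weight and equate their SName, Weight entries.
Row 1 is now all distinguished symbols — the join is lossless.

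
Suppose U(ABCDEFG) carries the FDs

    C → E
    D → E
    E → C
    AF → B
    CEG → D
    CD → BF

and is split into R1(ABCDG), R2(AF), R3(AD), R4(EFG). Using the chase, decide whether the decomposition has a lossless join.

Chase test. Columns are ABCDEFG; row i has aⱼ where attribute j ∈ Ri, else bᵢⱼ.
Initial tableau (one row per fragment):
  row 1: a1 a2 a3 a4 b15 b16 a7
  row 2: a1 b22 b23 b24 b25 a6 b27
  row 3: a1 b32 b33 a4 b35 b36 b37
  row 4: b41 b42 b43 b44 a5 a6 a7
Rows 1 and 3 agree on D; apply D→E and equate their E entries.
Rows 1 and 3 agree on E; apply E→C and equate their C entries.
Rows 1 and 3 agree on CD; apply CD→BF and equate their BF entries.
No row becomes fully distinguished — the join is lossy.

No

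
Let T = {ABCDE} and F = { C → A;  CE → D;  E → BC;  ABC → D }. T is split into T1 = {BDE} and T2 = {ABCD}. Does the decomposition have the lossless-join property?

Common attributes: T1 ∩ T2 = {BD}.
No dependency enlarges {BD}, so (BD)⁺ = {BD}.
The closure contains neither all of T1 = {BDE} nor all of T2 = {ABCD}, so the common attributes are not a superkey of either fragment. The join is lossy.

No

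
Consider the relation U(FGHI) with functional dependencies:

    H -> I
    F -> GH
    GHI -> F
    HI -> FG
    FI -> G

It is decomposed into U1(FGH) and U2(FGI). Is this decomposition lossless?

Yes

Common attributes: U1 ∩ U2 = {FG}.
Closure of {FG}: F → GH applies, adding H; H → I applies, adding I. So (FG)⁺ = {FGHI}.
This closure contains every attribute of U1, so U1 ∩ U2 → U1. The join is lossless.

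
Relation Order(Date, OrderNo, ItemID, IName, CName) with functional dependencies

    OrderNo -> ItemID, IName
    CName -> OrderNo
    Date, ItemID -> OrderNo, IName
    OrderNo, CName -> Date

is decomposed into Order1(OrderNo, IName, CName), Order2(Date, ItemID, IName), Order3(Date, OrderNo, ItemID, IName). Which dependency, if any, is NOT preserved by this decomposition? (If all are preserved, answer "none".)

Check OrderNo, CName → Date: no single fragment contains all of {Date, OrderNo, CName}, and the restricted closure of {OrderNo, CName} across the fragments never reaches {Date}.
OrderNo → ItemID, IName is preserved.
CName → OrderNo is preserved.
Date, ItemID → OrderNo, IName is preserved.

OrderNo, CName -> Date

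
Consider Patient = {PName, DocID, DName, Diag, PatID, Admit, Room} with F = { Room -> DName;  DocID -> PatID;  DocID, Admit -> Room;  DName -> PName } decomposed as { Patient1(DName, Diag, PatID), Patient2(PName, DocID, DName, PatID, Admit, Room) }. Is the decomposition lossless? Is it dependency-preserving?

lossy but dependency-preserving

Lossless test: (DName, PatID)⁺ = {PName, DName, PatID}, which is a superkey of neither fragment — lossy.
Dependency preservation: every FD's attributes lie within a single fragment, so each can be enforced locally — preserved.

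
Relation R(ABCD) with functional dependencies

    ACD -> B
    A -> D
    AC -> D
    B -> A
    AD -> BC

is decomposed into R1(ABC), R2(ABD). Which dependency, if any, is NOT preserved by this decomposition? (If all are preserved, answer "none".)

none

ACD → B: restricted closure across fragments reaches B.
A → D lies within R2.
AC → D: restricted closure across fragments reaches D.
B → A lies within R1.
AD → BC: restricted closure across fragments reaches BC.
Every dependency is enforceable on the fragments, so the decomposition is dependency-preserving.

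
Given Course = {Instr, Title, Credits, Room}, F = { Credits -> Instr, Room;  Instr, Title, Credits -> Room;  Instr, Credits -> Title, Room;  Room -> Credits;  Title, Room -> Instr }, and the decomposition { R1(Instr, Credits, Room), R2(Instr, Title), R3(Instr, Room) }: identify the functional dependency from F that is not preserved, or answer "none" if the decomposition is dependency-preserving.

Check Instr, Credits → Title, Room: no single fragment contains all of {Instr, Title, Credits, Room}, and the restricted closure of {Instr, Credits} across the fragments never reaches {Title, Room}.
Credits → Instr, Room is preserved.
Instr, Title, Credits → Room is preserved.
Room → Credits is preserved.
Title, Room → Instr is preserved.

Instr, Credits -> Title, Room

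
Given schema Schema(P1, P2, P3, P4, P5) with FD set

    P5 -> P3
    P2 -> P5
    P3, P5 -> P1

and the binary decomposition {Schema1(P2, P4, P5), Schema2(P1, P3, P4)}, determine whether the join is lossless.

Common attributes: Schema1 ∩ Schema2 = {P4}.
No dependency enlarges {P4}, so (P4)⁺ = {P4}.
The closure contains neither all of Schema1 = {P2, P4, P5} nor all of Schema2 = {P1, P3, P4}, so the common attributes are not a superkey of either fragment. The join is lossy.

No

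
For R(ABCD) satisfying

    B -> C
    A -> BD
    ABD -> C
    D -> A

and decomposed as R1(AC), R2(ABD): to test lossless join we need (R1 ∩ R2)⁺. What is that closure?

R1 ∩ R2 = {A}.
A → BD applies, adding BD
ABD → C applies, adding C
Closure: {ABCD}.

ABCD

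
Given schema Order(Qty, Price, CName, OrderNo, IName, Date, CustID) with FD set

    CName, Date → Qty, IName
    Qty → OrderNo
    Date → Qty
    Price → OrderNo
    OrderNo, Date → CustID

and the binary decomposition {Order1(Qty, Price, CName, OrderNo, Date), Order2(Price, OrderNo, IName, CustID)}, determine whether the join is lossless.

Common attributes: Order1 ∩ Order2 = {Price, OrderNo}.
No dependency enlarges {Price, OrderNo}, so (Price, OrderNo)⁺ = {Price, OrderNo}.
The closure contains neither all of Order1 = {Qty, Price, CName, OrderNo, Date} nor all of Order2 = {Price, OrderNo, IName, CustID}, so the common attributes are not a superkey of either fragment. The join is lossy.

No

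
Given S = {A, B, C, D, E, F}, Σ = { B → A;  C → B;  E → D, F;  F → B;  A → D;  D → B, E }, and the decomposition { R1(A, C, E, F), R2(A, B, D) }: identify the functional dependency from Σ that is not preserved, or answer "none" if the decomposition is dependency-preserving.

none

B → A lies within R2.
C → B: restricted closure across fragments reaches B.
E → D, F: restricted closure across fragments reaches D, F.
F → B: restricted closure across fragments reaches B.
A → D lies within R2.
D → B, E: restricted closure across fragments reaches B, E.
Every dependency is enforceable on the fragments, so the decomposition is dependency-preserving.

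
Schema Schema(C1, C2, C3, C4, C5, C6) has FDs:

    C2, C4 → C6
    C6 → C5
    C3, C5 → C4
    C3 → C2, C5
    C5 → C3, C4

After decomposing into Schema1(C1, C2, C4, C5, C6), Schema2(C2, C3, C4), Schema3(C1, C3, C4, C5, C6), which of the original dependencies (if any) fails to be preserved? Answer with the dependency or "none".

C2, C4 → C6 lies within Schema1.
C6 → C5 lies within Schema1.
C3, C5 → C4 lies within Schema3.
C3 → C2, C5: restricted closure across fragments reaches C2, C5.
C5 → C3, C4 lies within Schema3.
Every dependency is enforceable on the fragments, so the decomposition is dependency-preserving.

none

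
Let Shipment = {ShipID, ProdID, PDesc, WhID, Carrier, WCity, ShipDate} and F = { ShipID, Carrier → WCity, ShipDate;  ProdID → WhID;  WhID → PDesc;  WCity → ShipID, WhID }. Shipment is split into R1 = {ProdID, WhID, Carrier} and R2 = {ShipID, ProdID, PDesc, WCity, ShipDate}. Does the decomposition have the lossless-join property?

Common attributes: R1 ∩ R2 = {ProdID}.
Closure of {ProdID}: ProdID → WhID applies, adding WhID; WhID → PDesc applies, adding PDesc. So (ProdID)⁺ = {ProdID, PDesc, WhID}.
The closure contains neither all of R1 = {ProdID, WhID, Carrier} nor all of R2 = {ShipID, ProdID, PDesc, WCity, ShipDate}, so the common attributes are not a superkey of either fragment. The join is lossy.

No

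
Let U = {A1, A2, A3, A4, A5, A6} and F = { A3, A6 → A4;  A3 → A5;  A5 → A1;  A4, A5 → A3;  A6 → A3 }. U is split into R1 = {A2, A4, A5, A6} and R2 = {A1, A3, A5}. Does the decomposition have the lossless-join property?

Common attributes: R1 ∩ R2 = {A5}.
Closure of {A5}: A5 → A1 applies, adding A1. So (A5)⁺ = {A1, A5}.
The closure contains neither all of R1 = {A2, A4, A5, A6} nor all of R2 = {A1, A3, A5}, so the common attributes are not a superkey of either fragment. The join is lossy.

No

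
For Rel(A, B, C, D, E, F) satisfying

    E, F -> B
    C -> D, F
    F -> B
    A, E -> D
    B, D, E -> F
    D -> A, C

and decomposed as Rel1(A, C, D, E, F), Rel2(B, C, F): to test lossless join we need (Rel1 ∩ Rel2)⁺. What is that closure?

A, B, C, D, F

Rel1 ∩ Rel2 = {C, F}.
C → D, F applies, adding D
F → B applies, adding B
D → A, C applies, adding A
Closure: {A, B, C, D, F}.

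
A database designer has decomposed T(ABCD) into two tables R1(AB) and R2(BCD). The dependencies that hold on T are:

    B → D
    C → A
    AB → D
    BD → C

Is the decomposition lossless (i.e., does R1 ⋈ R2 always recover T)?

Yes

Common attributes: R1 ∩ R2 = {B}.
Closure of {B}: B → D applies, adding D; BD → C applies, adding C; C → A applies, adding A. So (B)⁺ = {ABCD}.
This closure contains every attribute of R1, so R1 ∩ R2 → R1. The join is lossless.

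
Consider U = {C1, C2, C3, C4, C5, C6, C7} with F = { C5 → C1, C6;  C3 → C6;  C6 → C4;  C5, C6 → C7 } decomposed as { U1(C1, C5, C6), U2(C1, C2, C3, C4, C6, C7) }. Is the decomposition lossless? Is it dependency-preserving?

Lossless test: (C1, C6)⁺ = {C1, C4, C6}, which is a superkey of neither fragment — lossy.
Dependency preservation: the restricted closure of {C5, C6} across the fragments never reaches {C7}, so C5, C6 → C7 cannot be enforced without a join — not preserved.

lossy and not dependency-preserving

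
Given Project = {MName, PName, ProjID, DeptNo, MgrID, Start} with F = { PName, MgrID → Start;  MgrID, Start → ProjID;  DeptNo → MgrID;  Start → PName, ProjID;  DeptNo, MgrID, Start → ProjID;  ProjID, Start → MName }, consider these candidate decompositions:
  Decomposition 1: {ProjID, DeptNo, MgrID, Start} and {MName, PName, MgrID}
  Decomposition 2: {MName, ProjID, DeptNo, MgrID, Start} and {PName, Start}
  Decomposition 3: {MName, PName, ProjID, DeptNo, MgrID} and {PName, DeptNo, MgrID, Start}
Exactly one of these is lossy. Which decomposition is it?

Decomposition 1

Decomposition 1: common = {MgrID}, closure = {MgrID} → lossy.
Decomposition 2: common = {Start}, closure = {MName, PName, ProjID, Start} → lossless.
Decomposition 3: common = {PName, DeptNo, MgrID}, closure = {MName, PName, ProjID, DeptNo, MgrID, Start} → lossless.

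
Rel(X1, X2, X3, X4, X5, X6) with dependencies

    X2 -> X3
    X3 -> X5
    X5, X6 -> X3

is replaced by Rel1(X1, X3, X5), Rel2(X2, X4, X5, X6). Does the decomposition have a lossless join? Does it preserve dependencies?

lossy and not dependency-preserving

Lossless test: (X5)⁺ = {X5}, which is a superkey of neither fragment — lossy.
Dependency preservation: the restricted closure of {X2} across the fragments never reaches {X3}, so X2 → X3 cannot be enforced without a join — not preserved.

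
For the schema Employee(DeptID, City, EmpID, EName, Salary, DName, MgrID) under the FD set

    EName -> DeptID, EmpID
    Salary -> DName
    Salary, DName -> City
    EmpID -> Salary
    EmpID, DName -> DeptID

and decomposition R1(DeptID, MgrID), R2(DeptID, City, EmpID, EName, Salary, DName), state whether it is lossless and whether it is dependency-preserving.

lossy but dependency-preserving

Lossless test: (DeptID)⁺ = {DeptID}, which is a superkey of neither fragment — lossy.
Dependency preservation: every FD's attributes lie within a single fragment, so each can be enforced locally — preserved.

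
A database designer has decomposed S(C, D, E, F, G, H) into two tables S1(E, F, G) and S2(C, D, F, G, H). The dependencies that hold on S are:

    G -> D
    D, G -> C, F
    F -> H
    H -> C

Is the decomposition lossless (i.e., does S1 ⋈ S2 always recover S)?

Yes

Common attributes: S1 ∩ S2 = {F, G}.
Closure of {F, G}: G → D applies, adding D; D, G → C, F applies, adding C; F → H applies, adding H. So (F, G)⁺ = {C, D, F, G, H}.
This closure contains every attribute of S2, so S1 ∩ S2 → S2. The join is lossless.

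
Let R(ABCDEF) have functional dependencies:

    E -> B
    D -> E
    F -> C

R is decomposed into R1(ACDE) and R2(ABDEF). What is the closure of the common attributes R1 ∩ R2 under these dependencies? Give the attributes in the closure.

R1 ∩ R2 = {ADE}.
E → B applies, adding B
Closure: {ABDE}.

ABDE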